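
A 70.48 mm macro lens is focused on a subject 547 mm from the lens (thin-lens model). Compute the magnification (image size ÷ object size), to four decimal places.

0.1479×

Thin lens: 1/f = 1/dₒ + 1/dᵢ → 1/dᵢ = 1/70.48 − 1/547 = 0.0123603 mm⁻¹, so dᵢ ≈ 80.9044 mm.
Magnification m = dᵢ/dₒ = 80.9044/547 ≈ 0.14791.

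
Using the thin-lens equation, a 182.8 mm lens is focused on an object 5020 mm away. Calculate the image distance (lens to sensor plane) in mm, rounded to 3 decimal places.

189.708 mm

1/dᵢ = 1/f − 1/dₒ = 1/182.8 − 1/5020 = 0.0052713 mm⁻¹.
dᵢ = 1/0.0052713 ≈ 189.7081 mm.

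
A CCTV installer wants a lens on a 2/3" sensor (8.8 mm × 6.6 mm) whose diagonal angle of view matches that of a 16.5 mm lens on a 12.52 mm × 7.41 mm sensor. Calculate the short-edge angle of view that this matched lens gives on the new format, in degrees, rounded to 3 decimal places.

29.633°

Sensor diagonal = √(12.52² + 7.41²) = √211.6585 ≈ 14.5485 mm.
Sensor diagonal = √(8.8² + 6.6²) = √121.0000 ≈ 11.0000 mm.
Equal diagonal AOV ⇒ f₂ = f₁ · 11.0000/14.5485 = 16.5 × 0.75609 ≈ 12.4755 mm.
Short-edge AOV on the new format = 2·arctan(6.6 / (2 × 12.4755)) = 2·arctan(0.26452) ≈ 29.6328°.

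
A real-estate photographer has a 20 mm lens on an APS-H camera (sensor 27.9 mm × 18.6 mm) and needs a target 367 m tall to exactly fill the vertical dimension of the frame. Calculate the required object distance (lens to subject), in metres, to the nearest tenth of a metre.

W: 367 m = 367000 mm.
Magnification m = h/W = dᵢ/dₒ; combined with 1/f = 1/dₒ + 1/dᵢ this gives dₒ = f·(1 + W/h).
dₒ = 20 mm × (1 + 367000/18.6) = 20 × 19732.1828 ≈ 394643.656 mm = 394.644 m.

394.6 m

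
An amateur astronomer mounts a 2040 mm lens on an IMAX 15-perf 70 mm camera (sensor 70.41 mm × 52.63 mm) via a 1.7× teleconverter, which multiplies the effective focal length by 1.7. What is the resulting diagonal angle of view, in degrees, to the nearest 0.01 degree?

1.45°

Effective focal length f = 2040 × 1.7 = 3468 mm.
Sensor diagonal = √(70.41² + 52.63²) = √7727.4850 ≈ 87.9061 mm.
α = 2·arctan(87.906 / (2 × 3468)) = 2·arctan(0.01267) ≈ 1.4522°.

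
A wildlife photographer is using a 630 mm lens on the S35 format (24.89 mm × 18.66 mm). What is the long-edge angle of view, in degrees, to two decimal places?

2.26°

Angle of view α = 2·arctan(w/2f) with w = 24.89 mm and f = 630 mm.
w/2f = 0.01975; arctan(0.01975) ≈ 1.1317°, so α ≈ 2.2633°.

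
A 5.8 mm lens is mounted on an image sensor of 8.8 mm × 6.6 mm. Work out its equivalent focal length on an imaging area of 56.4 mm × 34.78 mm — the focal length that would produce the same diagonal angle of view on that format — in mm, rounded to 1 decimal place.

Sensor diagonal = √(8.8² + 6.6²) = √121.0000 ≈ 11.0000 mm.
Sensor diagonal = √(56.4² + 34.78²) = √4390.6084 ≈ 66.2617 mm.
Equal angle of view means equal diagonal/f ratio, so f₂ = f₁ · (diagonal₂/diagonal₁) = 5.8 × 66.2617/11.0000.
f₂ = 5.8 × 6.02379 ≈ 34.938 mm.

34.9 mm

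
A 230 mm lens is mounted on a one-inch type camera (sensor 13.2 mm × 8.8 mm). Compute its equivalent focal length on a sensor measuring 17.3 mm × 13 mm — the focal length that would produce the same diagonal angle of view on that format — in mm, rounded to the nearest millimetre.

Sensor diagonal = √(13.2² + 8.8²) = √251.6800 ≈ 15.8644 mm.
Sensor diagonal = √(17.3² + 13²) = √468.2900 ≈ 21.6400 mm.
Equal angle of view means equal diagonal/f ratio, so f₂ = f₁ · (diagonal₂/diagonal₁) = 230 × 21.6400/15.8644.
f₂ = 230 × 1.36406 ≈ 313.734 mm.

314 mm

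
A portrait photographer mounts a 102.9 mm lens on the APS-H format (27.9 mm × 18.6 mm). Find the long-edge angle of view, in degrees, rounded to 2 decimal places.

15.44°

Angle of view α = 2·arctan(w/2f) with w = 27.9 mm and f = 102.9 mm.
w/2f = 0.13557; arctan(0.13557) ≈ 7.7204°, so α ≈ 15.4409°.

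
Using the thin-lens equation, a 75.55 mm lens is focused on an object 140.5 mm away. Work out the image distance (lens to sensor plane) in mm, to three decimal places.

163.430 mm

1/dᵢ = 1/f − 1/dₒ = 1/75.55 − 1/140.5 = 0.0061188 mm⁻¹.
dᵢ = 1/0.0061188 ≈ 163.4299 mm.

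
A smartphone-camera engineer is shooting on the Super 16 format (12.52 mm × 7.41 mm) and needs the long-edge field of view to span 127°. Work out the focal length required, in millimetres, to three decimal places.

3.121 mm

From α = 2·arctan(w/2f) we get f = w / (2·tan(α/2)).
With w = 12.52 mm and α/2 = 63.5°, tan(α/2) ≈ 2.00569, so f ≈ 12.52 / 4.01138 ≈ 3.1211 mm.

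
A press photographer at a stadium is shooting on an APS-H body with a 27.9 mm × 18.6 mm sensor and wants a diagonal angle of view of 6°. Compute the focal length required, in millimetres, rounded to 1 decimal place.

319.9 mm

Sensor diagonal = √(27.9² + 18.6²) = √1124.3700 ≈ 33.5316 mm.
From α = 2·arctan(d/2f) we get f = d / (2·tan(α/2)).
With d = 33.5316 mm and α/2 = 3°, tan(α/2) ≈ 0.05241, so f ≈ 33.5316 / 0.10482 ≈ 319.9108 mm.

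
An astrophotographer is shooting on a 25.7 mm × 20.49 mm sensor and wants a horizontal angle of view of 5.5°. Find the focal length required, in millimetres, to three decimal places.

267.522 mm

From α = 2·arctan(w/2f) we get f = w / (2·tan(α/2)).
With w = 25.7 mm and α/2 = 2.75°, tan(α/2) ≈ 0.04803, so f ≈ 25.7 / 0.09607 ≈ 267.5219 mm.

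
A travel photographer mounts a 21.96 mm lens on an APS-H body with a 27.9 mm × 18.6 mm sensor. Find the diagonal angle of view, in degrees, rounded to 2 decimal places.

74.72°

Sensor diagonal = √(27.9² + 18.6²) = √1124.3700 ≈ 33.5316 mm.
Angle of view α = 2·arctan(d/2f) with d = 33.5316 mm and f = 21.96 mm.
d/2f = 0.76347; arctan(0.76347) ≈ 37.3607°, so α ≈ 74.7213°.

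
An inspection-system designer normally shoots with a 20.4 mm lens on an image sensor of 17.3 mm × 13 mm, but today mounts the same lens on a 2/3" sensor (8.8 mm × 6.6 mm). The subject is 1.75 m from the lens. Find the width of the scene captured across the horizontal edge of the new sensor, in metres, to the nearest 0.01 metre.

The focal length stays 20.4 mm; the relevant sensor dimension is now w = 8.8 mm. Object distance dₒ = 1.75 m = 1750 mm.
Thin-lens field width W = w·(dₒ − f)/f = 8.8 × (1750 − 20.4)/20.4 ≈ 746.102 mm = 0.746102 m.

0.75 m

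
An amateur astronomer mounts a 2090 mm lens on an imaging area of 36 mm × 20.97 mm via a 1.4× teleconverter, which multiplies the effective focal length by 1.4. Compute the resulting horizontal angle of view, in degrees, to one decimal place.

Effective focal length f = 2090 × 1.4 = 2926 mm.
α = 2·arctan(36 / (2 × 2926)) = 2·arctan(0.00615) ≈ 0.7049°.

0.7°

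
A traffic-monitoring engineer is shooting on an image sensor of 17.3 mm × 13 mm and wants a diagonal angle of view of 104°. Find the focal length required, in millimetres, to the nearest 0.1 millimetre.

Sensor diagonal = √(17.3² + 13²) = √468.2900 ≈ 21.6400 mm.
From α = 2·arctan(d/2f) we get f = d / (2·tan(α/2)).
With d = 21.6400 mm and α/2 = 52°, tan(α/2) ≈ 1.27994, so f ≈ 21.6400 / 2.55988 ≈ 8.4535 mm.

8.5 mm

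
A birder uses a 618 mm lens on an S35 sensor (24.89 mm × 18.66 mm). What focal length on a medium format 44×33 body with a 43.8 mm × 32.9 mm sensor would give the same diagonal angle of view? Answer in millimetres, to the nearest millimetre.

1088 mm

Sensor diagonal = √(24.89² + 18.66²) = √967.7077 ≈ 31.1080 mm.
Sensor diagonal = √(43.8² + 32.9²) = √3000.8500 ≈ 54.7800 mm.
Equal angle of view means equal diagonal/f ratio, so f₂ = f₁ · (diagonal₂/diagonal₁) = 618 × 54.7800/31.1080.
f₂ = 618 × 1.76096 ≈ 1088.275 mm.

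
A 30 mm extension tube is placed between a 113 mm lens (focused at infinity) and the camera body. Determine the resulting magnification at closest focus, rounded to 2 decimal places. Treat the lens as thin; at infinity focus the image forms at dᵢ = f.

0.27×

The tube moves the image plane from f to f + e, so dᵢ = 113 + 30 = 143 mm. Focus is achieved when 1/f = 1/dₒ + 1/dᵢ, giving dₒ = 1/(1/f − 1/(f+e)).
Magnification m = dᵢ/dₒ = (f+e)·(1/f − 1/(f+e)) = e/f = 30/113 ≈ 0.2655.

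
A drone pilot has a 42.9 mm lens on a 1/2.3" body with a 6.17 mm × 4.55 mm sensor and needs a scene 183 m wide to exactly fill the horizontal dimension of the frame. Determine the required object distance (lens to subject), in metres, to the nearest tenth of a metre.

1272.4 m

W: 183 m = 183000 mm.
Magnification m = w/W = dᵢ/dₒ; combined with 1/f = 1/dₒ + 1/dᵢ this gives dₒ = f·(1 + W/w).
dₒ = 42.9 mm × (1 + 183000/6.17) = 42.9 × 29660.6434 ≈ 1272441.603 mm = 1272.44 m.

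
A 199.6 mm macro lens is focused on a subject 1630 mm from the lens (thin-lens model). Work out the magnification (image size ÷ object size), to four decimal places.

Thin lens: 1/f = 1/dₒ + 1/dᵢ → 1/dᵢ = 1/199.6 − 1/1630 = 0.0043965 mm⁻¹, so dᵢ ≈ 227.4525 mm.
Magnification m = dᵢ/dₒ = 227.4525/1630 ≈ 0.13954.

0.1395×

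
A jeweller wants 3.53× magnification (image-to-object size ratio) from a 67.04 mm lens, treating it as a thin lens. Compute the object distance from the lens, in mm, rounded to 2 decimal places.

With m = dᵢ/dₒ and 1/f = 1/dₒ + 1/dᵢ, substituting dᵢ = m·dₒ gives 1/f = (1 + 1/m)/dₒ, hence dₒ = f·(1 + 1/m).
dₒ = 67.04 × (1 + 1/3.53) = 67.04 × 1.28329 ≈ 86.032 mm.

86.03 mm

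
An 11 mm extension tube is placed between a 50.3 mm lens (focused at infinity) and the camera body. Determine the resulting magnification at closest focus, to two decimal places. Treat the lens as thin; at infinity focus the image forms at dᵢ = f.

0.22×

The tube moves the image plane from f to f + e, so dᵢ = 50.3 + 11 = 61.3 mm. Focus is achieved when 1/f = 1/dₒ + 1/dᵢ, giving dₒ = 1/(1/f − 1/(f+e)).
Magnification m = dᵢ/dₒ = (f+e)·(1/f − 1/(f+e)) = e/f = 11/50.3 ≈ 0.2187.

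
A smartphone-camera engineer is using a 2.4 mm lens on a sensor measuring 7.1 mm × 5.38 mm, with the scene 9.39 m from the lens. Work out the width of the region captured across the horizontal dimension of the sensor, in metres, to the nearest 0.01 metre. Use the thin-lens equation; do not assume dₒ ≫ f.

dₒ: 9.39 m = 9390 mm.
Similar triangles through the lens centre give W/dₒ = w/dᵢ; with 1/f = 1/dₒ + 1/dᵢ this gives W = w·(dₒ − f)/f.
W = 7.1 mm × (9390 − 2.4) / 2.4 = 7.1 × 3911.5000 ≈ 27771.650 mm = 27.7717 m.

27.77 m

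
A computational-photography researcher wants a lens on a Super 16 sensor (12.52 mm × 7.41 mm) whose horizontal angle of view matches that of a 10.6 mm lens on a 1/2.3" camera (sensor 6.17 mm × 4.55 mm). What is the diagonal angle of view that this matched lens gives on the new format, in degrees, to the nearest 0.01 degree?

37.37°

Equal horizontal AOV ⇒ f₂ = f₁ · 12.52/6.17 = 10.6 × 2.02917 ≈ 21.5092 mm.
Sensor diagonal = √(12.52² + 7.41²) = √211.6585 ≈ 14.5485 mm.
Diagonal AOV on the new format = 2·arctan(14.5485 / (2 × 21.5092)) = 2·arctan(0.33819) ≈ 37.3702°.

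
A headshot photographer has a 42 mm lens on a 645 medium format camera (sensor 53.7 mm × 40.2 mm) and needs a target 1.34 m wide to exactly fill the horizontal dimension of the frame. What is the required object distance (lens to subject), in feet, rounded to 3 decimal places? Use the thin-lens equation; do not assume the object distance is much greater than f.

3.576 ft

W: 1.34 m = 1340 mm.
Magnification m = w/W = dᵢ/dₒ; combined with 1/f = 1/dₒ + 1/dᵢ this gives dₒ = f·(1 + W/w).
dₒ = 42 mm × (1 + 1340/53.7) = 42 × 25.9534 ≈ 1090.045 mm = 1090.045/304.8 ft = 3.57626 ft.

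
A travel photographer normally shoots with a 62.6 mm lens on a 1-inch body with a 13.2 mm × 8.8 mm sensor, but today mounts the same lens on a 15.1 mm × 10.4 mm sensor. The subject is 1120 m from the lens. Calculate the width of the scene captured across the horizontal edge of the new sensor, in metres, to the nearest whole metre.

270 m

The focal length stays 62.6 mm; the relevant sensor dimension is now w = 15.1 mm. Object distance dₒ = 1120 m = 1.12e+06 mm.
Thin-lens field width W = w·(dₒ − f)/f = 15.1 × (1.12e+06 − 62.6)/62.6 ≈ 270144.644 mm = 270.145 m.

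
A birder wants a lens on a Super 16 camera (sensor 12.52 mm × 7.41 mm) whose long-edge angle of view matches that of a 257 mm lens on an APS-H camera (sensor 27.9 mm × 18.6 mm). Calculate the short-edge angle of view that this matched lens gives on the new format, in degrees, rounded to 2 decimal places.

Equal long-edge AOV ⇒ f₂ = f₁ · 12.52/27.9 = 257 × 0.44875 ≈ 115.3276 mm.
Short-edge AOV on the new format = 2·arctan(7.41 / (2 × 115.3276)) = 2·arctan(0.03213) ≈ 3.6801°.

3.68°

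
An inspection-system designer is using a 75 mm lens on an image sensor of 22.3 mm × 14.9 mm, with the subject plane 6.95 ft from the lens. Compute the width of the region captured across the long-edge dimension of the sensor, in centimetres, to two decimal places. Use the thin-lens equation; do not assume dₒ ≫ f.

60.76 cm

dₒ: 6.95 ft × 304.8 mm/ft = 2118.36 mm.
Similar triangles through the lens centre give W/dₒ = w/dᵢ; with 1/f = 1/dₒ + 1/dᵢ this gives W = w·(dₒ − f)/f.
W = 22.3 mm × (2118.36 − 75) / 75 = 22.3 × 27.2448 ≈ 607.559 mm = 60.7559 cm.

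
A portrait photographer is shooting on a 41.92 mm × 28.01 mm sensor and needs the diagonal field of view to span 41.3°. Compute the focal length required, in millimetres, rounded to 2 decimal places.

Sensor diagonal = √(41.92² + 28.01²) = √2541.8465 ≈ 50.4167 mm.
From α = 2·arctan(d/2f) we get f = d / (2·tan(α/2)).
With d = 50.4167 mm and α/2 = 20.65°, tan(α/2) ≈ 0.37687, so f ≈ 50.4167 / 0.75374 ≈ 66.8885 mm.

66.89 mm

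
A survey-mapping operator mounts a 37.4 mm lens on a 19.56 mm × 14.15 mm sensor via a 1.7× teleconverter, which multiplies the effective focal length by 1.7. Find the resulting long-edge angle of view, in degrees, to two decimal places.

17.49°

Effective focal length f = 37.4 × 1.7 = 63.58 mm.
α = 2·arctan(19.56 / (2 × 63.58)) = 2·arctan(0.15382) ≈ 17.4896°.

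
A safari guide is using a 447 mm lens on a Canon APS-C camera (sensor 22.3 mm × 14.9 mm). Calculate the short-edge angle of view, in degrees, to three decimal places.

1.910°

Angle of view α = 2·arctan(h/2f) with h = 14.9 mm and f = 447 mm.
h/2f = 0.01667; arctan(0.01667) ≈ 0.9548°, so α ≈ 1.9097°.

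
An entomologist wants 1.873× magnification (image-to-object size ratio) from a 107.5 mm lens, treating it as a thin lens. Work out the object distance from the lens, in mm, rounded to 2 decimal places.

With m = dᵢ/dₒ and 1/f = 1/dₒ + 1/dᵢ, substituting dᵢ = m·dₒ gives 1/f = (1 + 1/m)/dₒ, hence dₒ = f·(1 + 1/m).
dₒ = 107.5 × (1 + 1/1.873) = 107.5 × 1.53390 ≈ 164.895 mm.

164.89 mm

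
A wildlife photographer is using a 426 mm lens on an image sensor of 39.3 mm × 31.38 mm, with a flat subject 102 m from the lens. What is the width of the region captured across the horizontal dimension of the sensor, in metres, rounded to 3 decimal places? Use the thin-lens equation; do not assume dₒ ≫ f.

9.371 m

dₒ: 102 m = 102000 mm.
Similar triangles through the lens centre give W/dₒ = w/dᵢ; with 1/f = 1/dₒ + 1/dᵢ this gives W = w·(dₒ − f)/f.
W = 39.3 mm × (102000 − 426) / 426 = 39.3 × 238.4366 ≈ 9370.559 mm = 9.37056 m.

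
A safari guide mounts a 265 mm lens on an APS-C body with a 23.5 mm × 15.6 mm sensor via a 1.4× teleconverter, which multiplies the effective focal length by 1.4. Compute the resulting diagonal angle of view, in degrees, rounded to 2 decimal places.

Effective focal length f = 265 × 1.4 = 371 mm.
Sensor diagonal = √(23.5² + 15.6²) = √795.6100 ≈ 28.2066 mm.
α = 2·arctan(28.207 / (2 × 371)) = 2·arctan(0.03801) ≈ 4.3540°.

4.35°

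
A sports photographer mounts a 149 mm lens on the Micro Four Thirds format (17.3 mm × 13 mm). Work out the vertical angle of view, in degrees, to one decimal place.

5.0°

Angle of view α = 2·arctan(h/2f) with h = 13 mm and f = 149 mm.
h/2f = 0.04362; arctan(0.04362) ≈ 2.4979°, so α ≈ 4.9958°.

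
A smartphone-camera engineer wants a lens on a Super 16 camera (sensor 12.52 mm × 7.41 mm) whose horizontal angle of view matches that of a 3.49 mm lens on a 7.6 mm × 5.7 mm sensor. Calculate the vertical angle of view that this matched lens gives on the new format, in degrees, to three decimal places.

65.597°

Equal horizontal AOV ⇒ f₂ = f₁ · 12.52/7.6 = 3.49 × 1.64737 ≈ 5.7493 mm.
Vertical AOV on the new format = 2·arctan(7.41 / (2 × 5.7493)) = 2·arctan(0.64442) ≈ 65.5974°.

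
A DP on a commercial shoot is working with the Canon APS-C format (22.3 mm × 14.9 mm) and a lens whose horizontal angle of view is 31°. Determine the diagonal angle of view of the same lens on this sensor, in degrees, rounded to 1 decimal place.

From the horizontal AOV: f = 22.3 / (2·tan(15.5°)) = 22.3 / 0.55465 ≈ 40.2056 mm.
Sensor diagonal = √(22.3² + 14.9²) = √719.3000 ≈ 26.8198 mm.
Diagonal AOV = 2·arctan(26.8198 / (2 × 40.2056)) = 2·arctan(0.33353) ≈ 36.8905°.

36.9°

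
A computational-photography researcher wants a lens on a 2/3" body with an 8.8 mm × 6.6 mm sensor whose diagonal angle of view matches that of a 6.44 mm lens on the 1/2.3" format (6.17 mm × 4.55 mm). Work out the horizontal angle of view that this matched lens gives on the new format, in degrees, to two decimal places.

50.92°

Sensor diagonal = √(6.17² + 4.55²) = √58.7714 ≈ 7.6663 mm.
Sensor diagonal = √(8.8² + 6.6²) = √121.0000 ≈ 11.0000 mm.
Equal diagonal AOV ⇒ f₂ = f₁ · 11.0000/7.6663 = 6.44 × 1.43486 ≈ 9.2405 mm.
Horizontal AOV on the new format = 2·arctan(8.8 / (2 × 9.2405)) = 2·arctan(0.47616) ≈ 50.9243°.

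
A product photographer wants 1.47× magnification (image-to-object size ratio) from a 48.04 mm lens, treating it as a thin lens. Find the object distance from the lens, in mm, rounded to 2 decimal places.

With m = dᵢ/dₒ and 1/f = 1/dₒ + 1/dᵢ, substituting dᵢ = m·dₒ gives 1/f = (1 + 1/m)/dₒ, hence dₒ = f·(1 + 1/m).
dₒ = 48.04 × (1 + 1/1.47) = 48.04 × 1.68027 ≈ 80.720 mm.

80.72 mm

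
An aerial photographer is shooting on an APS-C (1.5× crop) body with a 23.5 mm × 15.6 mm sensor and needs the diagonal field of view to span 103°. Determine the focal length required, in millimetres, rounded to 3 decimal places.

11.218 mm

Sensor diagonal = √(23.5² + 15.6²) = √795.6100 ≈ 28.2066 mm.
From α = 2·arctan(d/2f) we get f = d / (2·tan(α/2)).
With d = 28.2066 mm and α/2 = 51.5°, tan(α/2) ≈ 1.25717, so f ≈ 28.2066 / 2.51434 ≈ 11.2183 mm.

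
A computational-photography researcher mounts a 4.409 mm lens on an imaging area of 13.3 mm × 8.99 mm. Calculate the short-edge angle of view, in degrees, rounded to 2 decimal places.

Angle of view α = 2·arctan(h/2f) with h = 8.99 mm and f = 4.409 mm.
h/2f = 1.01951; arctan(1.01951) ≈ 45.5534°, so α ≈ 91.1068°.

91.11°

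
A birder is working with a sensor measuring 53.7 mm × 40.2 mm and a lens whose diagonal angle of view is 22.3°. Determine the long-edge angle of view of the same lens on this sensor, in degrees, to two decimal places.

Sensor diagonal = √(53.7² + 40.2²) = √4499.7300 ≈ 67.0800 mm.
From the diagonal AOV: f = 67.0800 / (2·tan(11.15°)) = 67.0800 / 0.39420 ≈ 170.1687 mm.
Long-edge AOV = 2·arctan(53.7 / (2 × 170.1687)) = 2·arctan(0.15778) ≈ 17.9329°.

17.93°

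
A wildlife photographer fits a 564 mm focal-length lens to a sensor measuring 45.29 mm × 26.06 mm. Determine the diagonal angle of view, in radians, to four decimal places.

Sensor diagonal = √(45.29² + 26.06²) = √2730.3077 ≈ 52.2523 mm.
Angle of view α = 2·arctan(d/2f) with d = 52.2523 mm and f = 564 mm.
d/2f = 0.04632; arctan(0.04632) ≈ 0.0463 rad, so α ≈ 0.0926 rad.

0.0926 rad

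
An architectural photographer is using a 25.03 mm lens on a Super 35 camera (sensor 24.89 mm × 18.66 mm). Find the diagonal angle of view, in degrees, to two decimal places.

63.71°

Sensor diagonal = √(24.89² + 18.66²) = √967.7077 ≈ 31.1080 mm.
Angle of view α = 2·arctan(d/2f) with d = 31.1080 mm and f = 25.03 mm.
d/2f = 0.62141; arctan(0.62141) ≈ 31.8574°, so α ≈ 63.7148°.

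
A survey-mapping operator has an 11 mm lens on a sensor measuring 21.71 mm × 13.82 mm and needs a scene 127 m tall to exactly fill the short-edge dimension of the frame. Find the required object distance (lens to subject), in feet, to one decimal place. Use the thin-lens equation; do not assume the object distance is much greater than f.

331.7 ft

W: 127 m = 127000 mm.
Magnification m = h/W = dᵢ/dₒ; combined with 1/f = 1/dₒ + 1/dᵢ this gives dₒ = f·(1 + W/h).
dₒ = 11 mm × (1 + 127000/13.82) = 11 × 9190.5803 ≈ 101096.384 mm = 101096.384/304.8 ft = 331.681 ft.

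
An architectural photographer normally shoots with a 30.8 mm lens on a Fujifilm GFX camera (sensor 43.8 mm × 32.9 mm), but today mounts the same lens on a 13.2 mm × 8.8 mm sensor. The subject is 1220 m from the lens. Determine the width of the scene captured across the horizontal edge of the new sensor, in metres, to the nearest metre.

523 m

The focal length stays 30.8 mm; the relevant sensor dimension is now w = 13.2 mm. Object distance dₒ = 1220 m = 1.22e+06 mm.
Thin-lens field width W = w·(dₒ − f)/f = 13.2 × (1.22e+06 − 30.8)/30.8 ≈ 522843.943 mm = 522.844 m.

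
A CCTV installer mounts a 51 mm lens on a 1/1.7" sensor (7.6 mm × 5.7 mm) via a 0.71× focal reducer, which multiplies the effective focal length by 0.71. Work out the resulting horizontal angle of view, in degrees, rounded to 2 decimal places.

Effective focal length f = 51 × 0.71 = 36.21 mm.
α = 2·arctan(7.6 / (2 × 36.21)) = 2·arctan(0.10494) ≈ 11.9818°.

11.98°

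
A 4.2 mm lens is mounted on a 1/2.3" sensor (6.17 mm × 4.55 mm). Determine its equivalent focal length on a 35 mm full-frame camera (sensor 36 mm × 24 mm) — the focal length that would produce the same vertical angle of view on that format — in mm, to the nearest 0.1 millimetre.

Equal angle of view means equal height/f ratio, so f₂ = f₁ · (height₂/height₁) = 4.2 × 24/4.55.
f₂ = 4.2 × 5.27473 ≈ 22.154 mm.

22.2 mm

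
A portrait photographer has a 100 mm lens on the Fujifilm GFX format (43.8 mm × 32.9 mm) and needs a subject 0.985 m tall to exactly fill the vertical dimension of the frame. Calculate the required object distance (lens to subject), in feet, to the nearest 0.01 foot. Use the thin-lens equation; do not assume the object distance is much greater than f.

W: 0.985 m = 985 mm.
Magnification m = h/W = dᵢ/dₒ; combined with 1/f = 1/dₒ + 1/dᵢ this gives dₒ = f·(1 + W/h).
dₒ = 100 mm × (1 + 985/32.9) = 100 × 30.9392 ≈ 3093.921 mm = 3093.921/304.8 ft = 10.1507 ft.

10.15 ft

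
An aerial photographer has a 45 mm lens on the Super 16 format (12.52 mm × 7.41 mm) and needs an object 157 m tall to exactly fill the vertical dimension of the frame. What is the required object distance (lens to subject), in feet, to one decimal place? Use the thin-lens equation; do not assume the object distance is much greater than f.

W: 157 m = 157000 mm.
Magnification m = h/W = dᵢ/dₒ; combined with 1/f = 1/dₒ + 1/dᵢ this gives dₒ = f·(1 + W/h).
dₒ = 45 mm × (1 + 157000/7.41) = 45 × 21188.5843 ≈ 953486.296 mm = 953486.296/304.8 ft = 3128.24 ft.

3128.2 ft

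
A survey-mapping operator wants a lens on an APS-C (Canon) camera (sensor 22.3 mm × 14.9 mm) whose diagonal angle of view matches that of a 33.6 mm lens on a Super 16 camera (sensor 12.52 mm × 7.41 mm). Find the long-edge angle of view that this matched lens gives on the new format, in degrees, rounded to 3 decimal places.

Sensor diagonal = √(12.52² + 7.41²) = √211.6585 ≈ 14.5485 mm.
Sensor diagonal = √(22.3² + 14.9²) = √719.3000 ≈ 26.8198 mm.
Equal diagonal AOV ⇒ f₂ = f₁ · 26.8198/14.5485 = 33.6 × 1.84347 ≈ 61.9407 mm.
Long-edge AOV on the new format = 2·arctan(22.3 / (2 × 61.9407)) = 2·arctan(0.18001) ≈ 20.4091°.

20.409°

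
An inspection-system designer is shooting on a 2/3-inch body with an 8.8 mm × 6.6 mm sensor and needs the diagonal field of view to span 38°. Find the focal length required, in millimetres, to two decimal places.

15.97 mm

Sensor diagonal = √(8.8² + 6.6²) = √121.0000 ≈ 11.0000 mm.
From α = 2·arctan(d/2f) we get f = d / (2·tan(α/2)).
With d = 11.0000 mm and α/2 = 19°, tan(α/2) ≈ 0.34433, so f ≈ 11.0000 / 0.68866 ≈ 15.9732 mm.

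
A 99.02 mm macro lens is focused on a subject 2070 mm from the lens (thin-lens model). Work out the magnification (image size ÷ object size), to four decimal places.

Thin lens: 1/f = 1/dₒ + 1/dᵢ → 1/dᵢ = 1/99.02 − 1/2070 = 0.0096159 mm⁻¹, so dᵢ ≈ 103.9947 mm.
Magnification m = dᵢ/dₒ = 103.9947/2070 ≈ 0.05024.

0.0502×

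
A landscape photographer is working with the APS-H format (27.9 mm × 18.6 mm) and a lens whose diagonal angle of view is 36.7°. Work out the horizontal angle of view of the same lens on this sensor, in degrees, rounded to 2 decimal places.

30.86°

Sensor diagonal = √(27.9² + 18.6²) = √1124.3700 ≈ 33.5316 mm.
From the diagonal AOV: f = 33.5316 / (2·tan(18.35°)) = 33.5316 / 0.66337 ≈ 50.5471 mm.
Horizontal AOV = 2·arctan(27.9 / (2 × 50.5471)) = 2·arctan(0.27598) ≈ 30.8569°.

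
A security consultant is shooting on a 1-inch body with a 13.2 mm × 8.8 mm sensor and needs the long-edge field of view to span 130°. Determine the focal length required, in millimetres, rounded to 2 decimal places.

3.08 mm

From α = 2·arctan(w/2f) we get f = w / (2·tan(α/2)).
With w = 13.2 mm and α/2 = 65°, tan(α/2) ≈ 2.14451, so f ≈ 13.2 / 4.28901 ≈ 3.0776 mm.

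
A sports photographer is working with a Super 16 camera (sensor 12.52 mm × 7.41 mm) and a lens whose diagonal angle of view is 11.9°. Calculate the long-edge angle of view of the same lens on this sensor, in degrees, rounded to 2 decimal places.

Sensor diagonal = √(12.52² + 7.41²) = √211.6585 ≈ 14.5485 mm.
From the diagonal AOV: f = 14.5485 / (2·tan(5.95°)) = 14.5485 / 0.20844 ≈ 69.7957 mm.
Long-edge AOV = 2·arctan(12.52 / (2 × 69.7957)) = 2·arctan(0.08969) ≈ 10.2503°.

10.25°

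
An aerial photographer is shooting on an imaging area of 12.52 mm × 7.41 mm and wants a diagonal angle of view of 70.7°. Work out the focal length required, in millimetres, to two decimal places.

10.25 mm

Sensor diagonal = √(12.52² + 7.41²) = √211.6585 ≈ 14.5485 mm.
From α = 2·arctan(d/2f) we get f = d / (2·tan(α/2)).
With d = 14.5485 mm and α/2 = 35.35°, tan(α/2) ≈ 0.70935, so f ≈ 14.5485 / 1.41870 ≈ 10.2548 mm.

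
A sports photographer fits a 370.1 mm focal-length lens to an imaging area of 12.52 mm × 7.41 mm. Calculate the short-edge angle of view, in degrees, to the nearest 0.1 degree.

1.1°

Angle of view α = 2·arctan(h/2f) with h = 7.41 mm and f = 370.1 mm.
h/2f = 0.01001; arctan(0.01001) ≈ 0.5736°, so α ≈ 1.1471°.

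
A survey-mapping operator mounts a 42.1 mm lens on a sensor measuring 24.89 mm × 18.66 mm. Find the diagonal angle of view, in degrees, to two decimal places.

Sensor diagonal = √(24.89² + 18.66²) = √967.7077 ≈ 31.1080 mm.
Angle of view α = 2·arctan(d/2f) with d = 31.1080 mm and f = 42.1 mm.
d/2f = 0.36945; arctan(0.36945) ≈ 20.2769°, so α ≈ 40.5539°.

40.55°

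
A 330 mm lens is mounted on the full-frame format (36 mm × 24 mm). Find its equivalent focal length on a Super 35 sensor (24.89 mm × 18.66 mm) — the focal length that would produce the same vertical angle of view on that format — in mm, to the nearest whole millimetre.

257 mm

Equal angle of view means equal height/f ratio, so f₂ = f₁ · (height₂/height₁) = 330 × 18.66/24.
f₂ = 330 × 0.77750 ≈ 256.575 mm.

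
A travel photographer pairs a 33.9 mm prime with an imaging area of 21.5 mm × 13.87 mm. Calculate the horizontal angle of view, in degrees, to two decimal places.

Angle of view α = 2·arctan(w/2f) with w = 21.5 mm and f = 33.9 mm.
w/2f = 0.31711; arctan(0.31711) ≈ 17.5943°, so α ≈ 35.1886°.

35.19°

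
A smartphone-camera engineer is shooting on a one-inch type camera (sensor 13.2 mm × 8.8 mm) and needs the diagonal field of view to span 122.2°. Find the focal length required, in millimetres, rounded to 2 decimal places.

4.38 mm

Sensor diagonal = √(13.2² + 8.8²) = √251.6800 ≈ 15.8644 mm.
From α = 2·arctan(d/2f) we get f = d / (2·tan(α/2)).
With d = 15.8644 mm and α/2 = 61.1°, tan(α/2) ≈ 1.81150, so f ≈ 15.8644 / 3.62299 ≈ 4.3788 mm.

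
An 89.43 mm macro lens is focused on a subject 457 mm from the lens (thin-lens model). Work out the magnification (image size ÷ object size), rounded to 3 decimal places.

Thin lens: 1/f = 1/dₒ + 1/dᵢ → 1/dᵢ = 1/89.43 − 1/457 = 0.0089937 mm⁻¹, so dᵢ ≈ 111.1884 mm.
Magnification m = dᵢ/dₒ = 111.1884/457 ≈ 0.24330.

0.243×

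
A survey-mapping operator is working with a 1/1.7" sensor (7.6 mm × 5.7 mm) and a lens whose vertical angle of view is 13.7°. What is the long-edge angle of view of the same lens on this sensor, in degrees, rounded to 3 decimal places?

From the vertical AOV: f = 5.7 / (2·tan(6.85°)) = 5.7 / 0.24026 ≈ 23.7247 mm.
Long-edge AOV = 2·arctan(7.6 / (2 × 23.7247)) = 2·arctan(0.16017) ≈ 18.1996°.

18.200°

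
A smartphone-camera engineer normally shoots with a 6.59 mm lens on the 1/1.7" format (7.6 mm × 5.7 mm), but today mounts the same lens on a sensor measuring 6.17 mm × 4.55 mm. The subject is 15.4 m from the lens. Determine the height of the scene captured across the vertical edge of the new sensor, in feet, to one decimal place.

The focal length stays 6.59 mm; the relevant sensor dimension is now h = 4.55 mm. Object distance dₒ = 15.4 m = 15400 mm.
Thin-lens field height W = h·(dₒ − f)/f = 4.55 × (15400 − 6.59)/6.59 ≈ 10628.227 mm = 10628.227/304.8 ft = 34.8695 ft.

34.9 ft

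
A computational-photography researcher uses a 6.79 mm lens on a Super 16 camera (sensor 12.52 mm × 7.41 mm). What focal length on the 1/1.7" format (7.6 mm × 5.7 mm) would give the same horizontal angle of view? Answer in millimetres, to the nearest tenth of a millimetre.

4.1 mm

Equal angle of view means equal width/f ratio, so f₂ = f₁ · (width₂/width₁) = 6.79 × 7.6/12.52.
f₂ = 6.79 × 0.60703 ≈ 4.122 mm.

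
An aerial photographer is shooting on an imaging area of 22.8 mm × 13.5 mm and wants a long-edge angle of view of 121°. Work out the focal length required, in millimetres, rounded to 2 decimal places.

6.45 mm

From α = 2·arctan(w/2f) we get f = w / (2·tan(α/2)).
With w = 22.8 mm and α/2 = 60.5°, tan(α/2) ≈ 1.76749, so f ≈ 22.8 / 3.53499 ≈ 6.4498 mm.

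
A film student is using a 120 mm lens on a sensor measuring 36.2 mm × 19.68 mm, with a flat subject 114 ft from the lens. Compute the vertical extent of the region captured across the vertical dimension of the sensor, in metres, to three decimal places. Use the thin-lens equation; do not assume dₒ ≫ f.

5.679 m

dₒ: 114 ft × 304.8 mm/ft = 34747.20 mm.
Similar triangles through the lens centre give W/dₒ = h/dᵢ; with 1/f = 1/dₒ + 1/dᵢ this gives W = h·(dₒ − f)/f.
W = 19.68 mm × (34747.2 − 120) / 120 = 19.68 × 288.5600 ≈ 5678.861 mm = 5.67886 m.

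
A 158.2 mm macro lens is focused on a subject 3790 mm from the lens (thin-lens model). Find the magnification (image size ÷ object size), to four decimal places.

0.0436×

Thin lens: 1/f = 1/dₒ + 1/dᵢ → 1/dᵢ = 1/158.2 − 1/3790 = 0.0060573 mm⁻¹, so dᵢ ≈ 165.0911 mm.
Magnification m = dᵢ/dₒ = 165.0911/3790 ≈ 0.04356.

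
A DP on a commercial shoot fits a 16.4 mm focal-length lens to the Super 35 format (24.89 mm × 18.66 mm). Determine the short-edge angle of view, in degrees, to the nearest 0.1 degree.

Angle of view α = 2·arctan(h/2f) with h = 18.66 mm and f = 16.4 mm.
h/2f = 0.56890; arctan(0.56890) ≈ 29.6357°, so α ≈ 59.2713°.

59.3°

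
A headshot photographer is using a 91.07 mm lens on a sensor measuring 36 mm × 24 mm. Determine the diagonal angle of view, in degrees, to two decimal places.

26.73°

Sensor diagonal = √(36² + 24²) = √1872.0000 ≈ 43.2666 mm.
Angle of view α = 2·arctan(d/2f) with d = 43.2666 mm and f = 91.07 mm.
d/2f = 0.23755; arctan(0.23755) ≈ 13.3627°, so α ≈ 26.7254°.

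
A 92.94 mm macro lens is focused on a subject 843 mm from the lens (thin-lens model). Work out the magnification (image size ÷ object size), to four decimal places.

0.1239×

Thin lens: 1/f = 1/dₒ + 1/dᵢ → 1/dᵢ = 1/92.94 − 1/843 = 0.0095734 mm⁻¹, so dᵢ ≈ 104.4562 mm.
Magnification m = dᵢ/dₒ = 104.4562/843 ≈ 0.12391.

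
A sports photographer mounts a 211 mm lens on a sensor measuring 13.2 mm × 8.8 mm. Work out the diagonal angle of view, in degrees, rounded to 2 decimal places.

4.31°

Sensor diagonal = √(13.2² + 8.8²) = √251.6800 ≈ 15.8644 mm.
Angle of view α = 2·arctan(d/2f) with d = 15.8644 mm and f = 211 mm.
d/2f = 0.03759; arctan(0.03759) ≈ 2.1529°, so α ≈ 4.3059°.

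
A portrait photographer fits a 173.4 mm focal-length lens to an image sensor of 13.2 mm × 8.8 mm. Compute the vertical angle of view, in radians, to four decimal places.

0.0507 rad

Angle of view α = 2·arctan(h/2f) with h = 8.8 mm and f = 173.4 mm.
h/2f = 0.02537; arctan(0.02537) ≈ 0.0254 rad, so α ≈ 0.0507 rad.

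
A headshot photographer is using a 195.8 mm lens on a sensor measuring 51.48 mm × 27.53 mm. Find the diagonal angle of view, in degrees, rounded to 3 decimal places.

16.958°

Sensor diagonal = √(51.48² + 27.53²) = √3408.0913 ≈ 58.3789 mm.
Angle of view α = 2·arctan(d/2f) with d = 58.3789 mm and f = 195.8 mm.
d/2f = 0.14908; arctan(0.14908) ≈ 8.4791°, so α ≈ 16.9582°.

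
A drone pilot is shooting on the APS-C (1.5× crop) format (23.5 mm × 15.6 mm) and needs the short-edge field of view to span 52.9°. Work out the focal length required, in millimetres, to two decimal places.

From α = 2·arctan(h/2f) we get f = h / (2·tan(α/2)).
With h = 15.6 mm and α/2 = 26.45°, tan(α/2) ≈ 0.49749, so f ≈ 15.6 / 0.99498 ≈ 15.6786 mm.

15.68 mm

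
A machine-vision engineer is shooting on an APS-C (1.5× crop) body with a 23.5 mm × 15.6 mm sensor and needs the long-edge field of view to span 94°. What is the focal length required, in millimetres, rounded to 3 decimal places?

10.957 mm

From α = 2·arctan(w/2f) we get f = w / (2·tan(α/2)).
With w = 23.5 mm and α/2 = 47°, tan(α/2) ≈ 1.07237, so f ≈ 23.5 / 2.14474 ≈ 10.9571 mm.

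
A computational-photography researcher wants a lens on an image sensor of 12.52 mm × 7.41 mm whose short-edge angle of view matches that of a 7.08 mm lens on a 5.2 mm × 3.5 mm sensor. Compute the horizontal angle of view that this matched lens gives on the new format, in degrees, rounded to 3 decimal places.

45.334°

Equal short-edge AOV ⇒ f₂ = f₁ · 7.41/3.5 = 7.08 × 2.11714 ≈ 14.9894 mm.
Horizontal AOV on the new format = 2·arctan(12.52 / (2 × 14.9894)) = 2·arctan(0.41763) ≈ 45.3337°.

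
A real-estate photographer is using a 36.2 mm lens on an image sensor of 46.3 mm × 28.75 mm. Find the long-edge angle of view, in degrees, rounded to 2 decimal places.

Angle of view α = 2·arctan(w/2f) with w = 46.3 mm and f = 36.2 mm.
w/2f = 0.63950; arctan(0.63950) ≈ 32.5990°, so α ≈ 65.1981°.

65.20°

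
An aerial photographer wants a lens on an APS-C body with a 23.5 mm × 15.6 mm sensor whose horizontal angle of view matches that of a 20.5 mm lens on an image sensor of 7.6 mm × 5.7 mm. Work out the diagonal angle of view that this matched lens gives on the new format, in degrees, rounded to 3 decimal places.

Equal horizontal AOV ⇒ f₂ = f₁ · 23.5/7.6 = 20.5 × 3.09211 ≈ 63.3882 mm.
Sensor diagonal = √(23.5² + 15.6²) = √795.6100 ≈ 28.2066 mm.
Diagonal AOV on the new format = 2·arctan(28.2066 / (2 × 63.3882)) = 2·arctan(0.22249) ≈ 25.0869°.

25.087°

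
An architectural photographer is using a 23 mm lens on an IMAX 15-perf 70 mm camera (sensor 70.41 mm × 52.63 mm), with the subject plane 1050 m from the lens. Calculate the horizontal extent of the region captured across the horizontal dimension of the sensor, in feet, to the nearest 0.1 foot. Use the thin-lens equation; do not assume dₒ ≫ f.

dₒ: 1050 m = 1.05e+06 mm.
Similar triangles through the lens centre give W/dₒ = w/dᵢ; with 1/f = 1/dₒ + 1/dᵢ this gives W = w·(dₒ − f)/f.
W = 70.41 mm × (1.05e+06 − 23) / 23 = 70.41 × 45651.1739 ≈ 3214299.155 mm = 3214299.155/304.8 ft = 10545.6 ft.

10545.6 ft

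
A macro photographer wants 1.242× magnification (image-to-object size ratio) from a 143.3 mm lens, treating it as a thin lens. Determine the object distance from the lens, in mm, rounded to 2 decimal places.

With m = dᵢ/dₒ and 1/f = 1/dₒ + 1/dᵢ, substituting dᵢ = m·dₒ gives 1/f = (1 + 1/m)/dₒ, hence dₒ = f·(1 + 1/m).
dₒ = 143.3 × (1 + 1/1.242) = 143.3 × 1.80515 ≈ 258.678 mm.

258.68 mm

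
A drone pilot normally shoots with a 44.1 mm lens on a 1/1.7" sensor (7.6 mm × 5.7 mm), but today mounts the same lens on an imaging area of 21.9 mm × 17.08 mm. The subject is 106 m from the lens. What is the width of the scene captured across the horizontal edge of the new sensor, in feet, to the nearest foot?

173 ft

The focal length stays 44.1 mm; the relevant sensor dimension is now w = 21.9 mm. Object distance dₒ = 106 m = 106000 mm.
Thin-lens field width W = w·(dₒ − f)/f = 21.9 × (106000 − 44.1)/44.1 ≈ 52617.556 mm = 52617.556/304.8 ft = 172.63 ft.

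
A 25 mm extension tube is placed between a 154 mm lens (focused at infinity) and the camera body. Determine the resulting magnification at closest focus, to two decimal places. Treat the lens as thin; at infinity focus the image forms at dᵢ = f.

0.16×

The tube moves the image plane from f to f + e, so dᵢ = 154 + 25 = 179 mm. Focus is achieved when 1/f = 1/dₒ + 1/dᵢ, giving dₒ = 1/(1/f − 1/(f+e)).
Magnification m = dᵢ/dₒ = (f+e)·(1/f − 1/(f+e)) = e/f = 25/154 ≈ 0.1623.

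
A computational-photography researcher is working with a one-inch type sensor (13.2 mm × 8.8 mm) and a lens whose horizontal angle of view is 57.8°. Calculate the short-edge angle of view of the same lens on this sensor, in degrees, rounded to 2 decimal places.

40.41°

From the horizontal AOV: f = 13.2 / (2·tan(28.9°)) = 13.2 / 1.10406 ≈ 11.9559 mm.
Short-edge AOV = 2·arctan(8.8 / (2 × 11.9559)) = 2·arctan(0.36802) ≈ 40.4092°.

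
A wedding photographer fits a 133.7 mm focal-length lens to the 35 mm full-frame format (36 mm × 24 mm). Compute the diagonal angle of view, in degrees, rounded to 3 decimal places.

Sensor diagonal = √(36² + 24²) = √1872.0000 ≈ 43.2666 mm.
Angle of view α = 2·arctan(d/2f) with d = 43.2666 mm and f = 133.7 mm.
d/2f = 0.16180; arctan(0.16180) ≈ 9.1911°, so α ≈ 18.3822°.

18.382°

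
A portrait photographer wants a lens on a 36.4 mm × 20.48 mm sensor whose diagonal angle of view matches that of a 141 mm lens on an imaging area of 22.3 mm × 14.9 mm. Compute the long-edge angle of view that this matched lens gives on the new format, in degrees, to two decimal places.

Sensor diagonal = √(22.3² + 14.9²) = √719.3000 ≈ 26.8198 mm.
Sensor diagonal = √(36.4² + 20.48²) = √1744.3904 ≈ 41.7659 mm.
Equal diagonal AOV ⇒ f₂ = f₁ · 41.7659/26.8198 = 141 × 1.55728 ≈ 219.5765 mm.
Long-edge AOV on the new format = 2·arctan(36.4 / (2 × 219.5765)) = 2·arctan(0.08289) ≈ 9.4765°.

9.48°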